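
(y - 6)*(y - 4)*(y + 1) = y^3 - 9*y^2 + 14*y + 24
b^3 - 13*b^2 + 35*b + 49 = (b - 7)^2*(b + 1)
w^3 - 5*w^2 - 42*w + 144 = (w - 8)*(w - 3)*(w + 6)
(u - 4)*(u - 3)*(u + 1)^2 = u^4 - 5*u^3 - u^2 + 17*u + 12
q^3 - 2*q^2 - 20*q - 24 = (q - 6)*(q + 2)^2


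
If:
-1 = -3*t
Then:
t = 1/3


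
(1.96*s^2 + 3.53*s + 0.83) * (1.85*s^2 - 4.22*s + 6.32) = 3.626*s^4 - 1.7407*s^3 - 0.973899999999997*s^2 + 18.807*s + 5.2456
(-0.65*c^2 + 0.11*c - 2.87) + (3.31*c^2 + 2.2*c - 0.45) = 2.66*c^2 + 2.31*c - 3.32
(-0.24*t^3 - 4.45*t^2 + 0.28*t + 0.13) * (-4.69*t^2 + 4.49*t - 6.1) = 1.1256*t^5 + 19.7929*t^4 - 19.8297*t^3 + 27.7925*t^2 - 1.1243*t - 0.793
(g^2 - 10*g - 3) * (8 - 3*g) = -3*g^3 + 38*g^2 - 71*g - 24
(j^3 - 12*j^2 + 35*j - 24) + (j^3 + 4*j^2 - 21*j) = 2*j^3 - 8*j^2 + 14*j - 24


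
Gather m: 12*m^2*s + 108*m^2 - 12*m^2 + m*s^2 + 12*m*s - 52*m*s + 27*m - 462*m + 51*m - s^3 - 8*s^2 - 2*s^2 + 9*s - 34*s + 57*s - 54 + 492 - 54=m^2*(12*s + 96) + m*(s^2 - 40*s - 384) - s^3 - 10*s^2 + 32*s + 384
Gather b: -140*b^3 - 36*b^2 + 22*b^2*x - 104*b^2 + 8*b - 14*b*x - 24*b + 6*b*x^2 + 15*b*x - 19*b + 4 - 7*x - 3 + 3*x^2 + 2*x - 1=-140*b^3 + b^2*(22*x - 140) + b*(6*x^2 + x - 35) + 3*x^2 - 5*x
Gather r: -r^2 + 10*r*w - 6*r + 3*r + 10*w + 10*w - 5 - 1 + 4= -r^2 + r*(10*w - 3) + 20*w - 2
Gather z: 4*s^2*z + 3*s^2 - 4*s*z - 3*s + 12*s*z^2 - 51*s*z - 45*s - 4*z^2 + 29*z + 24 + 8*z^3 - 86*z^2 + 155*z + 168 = 3*s^2 - 48*s + 8*z^3 + z^2*(12*s - 90) + z*(4*s^2 - 55*s + 184) + 192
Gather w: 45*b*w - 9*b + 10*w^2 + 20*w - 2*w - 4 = -9*b + 10*w^2 + w*(45*b + 18) - 4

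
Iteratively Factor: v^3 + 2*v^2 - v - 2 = (v + 2)*(v^2 - 1) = (v - 1)*(v + 2)*(v + 1)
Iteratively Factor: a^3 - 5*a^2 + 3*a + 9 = (a - 3)*(a^2 - 2*a - 3) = (a - 3)^2*(a + 1)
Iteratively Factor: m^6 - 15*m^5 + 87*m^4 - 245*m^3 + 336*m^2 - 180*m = (m - 5)*(m^5 - 10*m^4 + 37*m^3 - 60*m^2 + 36*m) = (m - 5)*(m - 2)*(m^4 - 8*m^3 + 21*m^2 - 18*m) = m*(m - 5)*(m - 2)*(m^3 - 8*m^2 + 21*m - 18) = m*(m - 5)*(m - 2)^2*(m^2 - 6*m + 9) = m*(m - 5)*(m - 3)*(m - 2)^2*(m - 3)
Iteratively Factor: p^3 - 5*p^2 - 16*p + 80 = (p - 4)*(p^2 - p - 20) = (p - 5)*(p - 4)*(p + 4)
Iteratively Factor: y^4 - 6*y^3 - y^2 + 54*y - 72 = (y - 3)*(y^3 - 3*y^2 - 10*y + 24) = (y - 4)*(y - 3)*(y^2 + y - 6) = (y - 4)*(y - 3)*(y + 3)*(y - 2)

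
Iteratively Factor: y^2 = (y)*(y)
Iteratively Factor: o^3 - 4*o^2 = (o)*(o^2 - 4*o) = o*(o - 4)*(o)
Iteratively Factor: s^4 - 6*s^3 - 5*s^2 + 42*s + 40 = (s - 4)*(s^3 - 2*s^2 - 13*s - 10) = (s - 5)*(s - 4)*(s^2 + 3*s + 2) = (s - 5)*(s - 4)*(s + 2)*(s + 1)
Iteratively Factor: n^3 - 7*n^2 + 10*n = (n - 2)*(n^2 - 5*n) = n*(n - 2)*(n - 5)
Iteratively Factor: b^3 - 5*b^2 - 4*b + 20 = (b + 2)*(b^2 - 7*b + 10) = (b - 5)*(b + 2)*(b - 2)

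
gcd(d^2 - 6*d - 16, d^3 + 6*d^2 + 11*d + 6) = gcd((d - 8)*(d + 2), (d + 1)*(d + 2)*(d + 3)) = d + 2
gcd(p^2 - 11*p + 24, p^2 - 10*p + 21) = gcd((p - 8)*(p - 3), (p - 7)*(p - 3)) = p - 3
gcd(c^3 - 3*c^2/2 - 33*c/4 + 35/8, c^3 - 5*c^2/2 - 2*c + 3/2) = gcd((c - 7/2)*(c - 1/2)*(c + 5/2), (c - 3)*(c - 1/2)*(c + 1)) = c - 1/2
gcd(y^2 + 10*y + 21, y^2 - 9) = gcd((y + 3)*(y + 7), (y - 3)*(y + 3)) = y + 3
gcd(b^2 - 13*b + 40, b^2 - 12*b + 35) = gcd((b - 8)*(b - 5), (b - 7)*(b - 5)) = b - 5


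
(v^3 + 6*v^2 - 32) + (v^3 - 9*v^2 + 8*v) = 2*v^3 - 3*v^2 + 8*v - 32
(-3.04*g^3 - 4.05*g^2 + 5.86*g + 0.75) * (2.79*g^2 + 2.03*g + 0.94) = -8.4816*g^5 - 17.4707*g^4 + 5.2703*g^3 + 10.1813*g^2 + 7.0309*g + 0.705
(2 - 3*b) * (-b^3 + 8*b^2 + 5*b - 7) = 3*b^4 - 26*b^3 + b^2 + 31*b - 14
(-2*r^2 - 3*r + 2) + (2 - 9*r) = -2*r^2 - 12*r + 4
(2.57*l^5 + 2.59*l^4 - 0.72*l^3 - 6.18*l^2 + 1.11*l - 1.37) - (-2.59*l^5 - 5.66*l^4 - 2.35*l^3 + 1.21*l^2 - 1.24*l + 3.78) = 5.16*l^5 + 8.25*l^4 + 1.63*l^3 - 7.39*l^2 + 2.35*l - 5.15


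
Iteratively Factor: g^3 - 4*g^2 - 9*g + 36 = (g + 3)*(g^2 - 7*g + 12) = (g - 4)*(g + 3)*(g - 3)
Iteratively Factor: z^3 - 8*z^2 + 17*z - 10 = (z - 2)*(z^2 - 6*z + 5) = (z - 2)*(z - 1)*(z - 5)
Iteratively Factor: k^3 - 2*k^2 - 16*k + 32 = (k - 2)*(k^2 - 16) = (k - 2)*(k + 4)*(k - 4)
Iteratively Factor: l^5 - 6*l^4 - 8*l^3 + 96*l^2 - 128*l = (l - 4)*(l^4 - 2*l^3 - 16*l^2 + 32*l) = (l - 4)*(l - 2)*(l^3 - 16*l) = (l - 4)^2*(l - 2)*(l^2 + 4*l) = l*(l - 4)^2*(l - 2)*(l + 4)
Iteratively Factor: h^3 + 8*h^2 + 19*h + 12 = (h + 1)*(h^2 + 7*h + 12) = (h + 1)*(h + 3)*(h + 4)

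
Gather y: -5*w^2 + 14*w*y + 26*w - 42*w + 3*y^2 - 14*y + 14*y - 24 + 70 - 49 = -5*w^2 + 14*w*y - 16*w + 3*y^2 - 3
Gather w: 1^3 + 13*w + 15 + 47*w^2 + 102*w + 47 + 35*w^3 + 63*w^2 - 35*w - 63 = 35*w^3 + 110*w^2 + 80*w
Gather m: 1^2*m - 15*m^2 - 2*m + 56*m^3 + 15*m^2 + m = 56*m^3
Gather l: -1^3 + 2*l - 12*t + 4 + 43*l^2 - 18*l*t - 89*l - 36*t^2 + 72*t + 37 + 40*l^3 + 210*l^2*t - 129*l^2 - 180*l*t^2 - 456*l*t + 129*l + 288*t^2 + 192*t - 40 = 40*l^3 + l^2*(210*t - 86) + l*(-180*t^2 - 474*t + 42) + 252*t^2 + 252*t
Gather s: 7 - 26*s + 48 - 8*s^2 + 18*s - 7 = -8*s^2 - 8*s + 48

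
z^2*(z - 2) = z^3 - 2*z^2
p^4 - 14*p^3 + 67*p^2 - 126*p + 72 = (p - 6)*(p - 4)*(p - 3)*(p - 1)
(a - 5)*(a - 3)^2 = a^3 - 11*a^2 + 39*a - 45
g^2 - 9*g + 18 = (g - 6)*(g - 3)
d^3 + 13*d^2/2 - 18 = (d - 3/2)*(d + 2)*(d + 6)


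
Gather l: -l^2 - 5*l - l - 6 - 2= -l^2 - 6*l - 8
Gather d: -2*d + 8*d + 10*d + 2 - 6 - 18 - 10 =16*d - 32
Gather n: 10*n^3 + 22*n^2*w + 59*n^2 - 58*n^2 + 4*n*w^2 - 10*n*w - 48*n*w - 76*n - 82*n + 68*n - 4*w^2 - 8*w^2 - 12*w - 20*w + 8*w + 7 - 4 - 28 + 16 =10*n^3 + n^2*(22*w + 1) + n*(4*w^2 - 58*w - 90) - 12*w^2 - 24*w - 9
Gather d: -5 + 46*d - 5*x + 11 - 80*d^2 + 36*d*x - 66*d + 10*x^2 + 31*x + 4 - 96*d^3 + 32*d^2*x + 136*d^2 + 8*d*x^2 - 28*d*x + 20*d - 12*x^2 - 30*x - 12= -96*d^3 + d^2*(32*x + 56) + d*(8*x^2 + 8*x) - 2*x^2 - 4*x - 2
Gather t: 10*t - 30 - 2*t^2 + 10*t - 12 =-2*t^2 + 20*t - 42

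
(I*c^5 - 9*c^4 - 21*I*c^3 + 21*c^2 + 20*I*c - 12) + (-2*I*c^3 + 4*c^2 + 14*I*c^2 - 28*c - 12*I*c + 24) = I*c^5 - 9*c^4 - 23*I*c^3 + 25*c^2 + 14*I*c^2 - 28*c + 8*I*c + 12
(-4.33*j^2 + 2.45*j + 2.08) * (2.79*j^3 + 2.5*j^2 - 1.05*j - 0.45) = -12.0807*j^5 - 3.9895*j^4 + 16.4747*j^3 + 4.576*j^2 - 3.2865*j - 0.936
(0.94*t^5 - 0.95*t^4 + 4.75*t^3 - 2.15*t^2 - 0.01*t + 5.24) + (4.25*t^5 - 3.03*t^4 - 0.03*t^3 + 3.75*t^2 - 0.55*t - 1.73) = 5.19*t^5 - 3.98*t^4 + 4.72*t^3 + 1.6*t^2 - 0.56*t + 3.51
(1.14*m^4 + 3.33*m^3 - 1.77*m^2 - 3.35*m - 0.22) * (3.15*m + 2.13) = 3.591*m^5 + 12.9177*m^4 + 1.5174*m^3 - 14.3226*m^2 - 7.8285*m - 0.4686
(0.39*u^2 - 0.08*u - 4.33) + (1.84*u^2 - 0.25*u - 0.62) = 2.23*u^2 - 0.33*u - 4.95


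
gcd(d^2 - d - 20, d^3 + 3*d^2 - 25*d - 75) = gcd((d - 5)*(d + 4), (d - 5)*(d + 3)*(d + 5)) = d - 5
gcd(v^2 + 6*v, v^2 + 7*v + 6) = v + 6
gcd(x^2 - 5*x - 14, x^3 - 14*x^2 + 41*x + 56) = x - 7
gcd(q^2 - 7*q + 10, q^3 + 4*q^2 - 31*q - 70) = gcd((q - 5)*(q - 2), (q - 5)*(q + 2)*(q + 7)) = q - 5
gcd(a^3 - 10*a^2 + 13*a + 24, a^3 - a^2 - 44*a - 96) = a - 8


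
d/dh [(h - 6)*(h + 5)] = 2*h - 1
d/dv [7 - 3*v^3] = -9*v^2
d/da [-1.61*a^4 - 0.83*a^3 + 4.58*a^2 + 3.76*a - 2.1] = -6.44*a^3 - 2.49*a^2 + 9.16*a + 3.76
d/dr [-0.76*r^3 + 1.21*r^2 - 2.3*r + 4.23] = -2.28*r^2 + 2.42*r - 2.3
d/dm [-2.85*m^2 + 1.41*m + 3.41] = 1.41 - 5.7*m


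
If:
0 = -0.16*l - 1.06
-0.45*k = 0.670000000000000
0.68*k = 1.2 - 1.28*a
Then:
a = 1.73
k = -1.49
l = -6.62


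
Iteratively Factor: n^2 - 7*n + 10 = (n - 2)*(n - 5)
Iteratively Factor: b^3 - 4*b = (b)*(b^2 - 4) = b*(b + 2)*(b - 2)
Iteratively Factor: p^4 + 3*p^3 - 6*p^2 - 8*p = (p + 4)*(p^3 - p^2 - 2*p) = (p - 2)*(p + 4)*(p^2 + p) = (p - 2)*(p + 1)*(p + 4)*(p)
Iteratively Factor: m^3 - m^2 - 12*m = (m - 4)*(m^2 + 3*m) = m*(m - 4)*(m + 3)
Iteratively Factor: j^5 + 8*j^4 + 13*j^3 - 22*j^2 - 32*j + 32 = (j + 2)*(j^4 + 6*j^3 + j^2 - 24*j + 16) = (j - 1)*(j + 2)*(j^3 + 7*j^2 + 8*j - 16) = (j - 1)*(j + 2)*(j + 4)*(j^2 + 3*j - 4) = (j - 1)^2*(j + 2)*(j + 4)*(j + 4)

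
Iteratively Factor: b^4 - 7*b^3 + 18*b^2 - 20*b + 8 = (b - 2)*(b^3 - 5*b^2 + 8*b - 4) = (b - 2)*(b - 1)*(b^2 - 4*b + 4) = (b - 2)^2*(b - 1)*(b - 2)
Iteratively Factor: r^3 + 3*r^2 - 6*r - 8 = (r - 2)*(r^2 + 5*r + 4) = (r - 2)*(r + 4)*(r + 1)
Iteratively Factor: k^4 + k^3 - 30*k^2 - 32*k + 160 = (k - 2)*(k^3 + 3*k^2 - 24*k - 80) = (k - 2)*(k + 4)*(k^2 - k - 20) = (k - 2)*(k + 4)^2*(k - 5)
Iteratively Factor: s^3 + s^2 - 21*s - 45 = (s + 3)*(s^2 - 2*s - 15) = (s + 3)^2*(s - 5)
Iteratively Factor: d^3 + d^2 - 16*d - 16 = (d + 1)*(d^2 - 16) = (d + 1)*(d + 4)*(d - 4)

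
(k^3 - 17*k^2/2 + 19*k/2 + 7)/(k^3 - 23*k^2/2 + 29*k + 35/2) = (k - 2)/(k - 5)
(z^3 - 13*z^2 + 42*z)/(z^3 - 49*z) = (z - 6)/(z + 7)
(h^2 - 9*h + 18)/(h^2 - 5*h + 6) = (h - 6)/(h - 2)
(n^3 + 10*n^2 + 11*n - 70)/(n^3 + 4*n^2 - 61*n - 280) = (n - 2)/(n - 8)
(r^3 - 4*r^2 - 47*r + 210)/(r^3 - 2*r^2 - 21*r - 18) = (r^2 + 2*r - 35)/(r^2 + 4*r + 3)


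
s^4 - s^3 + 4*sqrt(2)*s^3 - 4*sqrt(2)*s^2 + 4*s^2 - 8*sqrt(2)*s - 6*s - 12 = (s - 2)*(s + 1)*(s + sqrt(2))*(s + 3*sqrt(2))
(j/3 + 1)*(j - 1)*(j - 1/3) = j^3/3 + 5*j^2/9 - 11*j/9 + 1/3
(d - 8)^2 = d^2 - 16*d + 64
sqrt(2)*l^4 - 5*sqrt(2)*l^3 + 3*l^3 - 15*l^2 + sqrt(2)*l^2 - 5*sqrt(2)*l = l*(l - 5)*(l + sqrt(2))*(sqrt(2)*l + 1)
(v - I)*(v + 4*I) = v^2 + 3*I*v + 4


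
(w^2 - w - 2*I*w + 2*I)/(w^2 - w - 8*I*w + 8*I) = (w - 2*I)/(w - 8*I)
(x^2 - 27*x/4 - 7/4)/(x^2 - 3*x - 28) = (x + 1/4)/(x + 4)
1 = 1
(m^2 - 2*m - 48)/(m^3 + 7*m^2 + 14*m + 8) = (m^2 - 2*m - 48)/(m^3 + 7*m^2 + 14*m + 8)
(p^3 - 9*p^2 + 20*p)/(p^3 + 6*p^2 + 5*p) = (p^2 - 9*p + 20)/(p^2 + 6*p + 5)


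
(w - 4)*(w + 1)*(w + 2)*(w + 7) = w^4 + 6*w^3 - 17*w^2 - 78*w - 56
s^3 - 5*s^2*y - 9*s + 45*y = (s - 3)*(s + 3)*(s - 5*y)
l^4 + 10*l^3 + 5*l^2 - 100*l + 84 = (l - 2)*(l - 1)*(l + 6)*(l + 7)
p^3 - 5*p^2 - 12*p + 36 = (p - 6)*(p - 2)*(p + 3)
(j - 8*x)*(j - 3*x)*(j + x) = j^3 - 10*j^2*x + 13*j*x^2 + 24*x^3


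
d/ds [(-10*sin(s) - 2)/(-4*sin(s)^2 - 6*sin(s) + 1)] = 2*(-8*sin(s) + 10*cos(2*s) - 21)*cos(s)/(4*sin(s)^2 + 6*sin(s) - 1)^2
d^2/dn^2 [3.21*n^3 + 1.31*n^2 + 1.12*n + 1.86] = 19.26*n + 2.62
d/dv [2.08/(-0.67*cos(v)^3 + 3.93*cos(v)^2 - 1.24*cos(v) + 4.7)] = (-4.1808*cos(v)^2 + 16.3488*cos(v) - 2.5792)*sin(v)/(0.67*cos(v)^3 - 3.93*cos(v)^2 + 1.24*cos(v) - 4.7)^2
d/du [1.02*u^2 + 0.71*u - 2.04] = 2.04*u + 0.71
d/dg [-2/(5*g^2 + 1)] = 20*g/(5*g^2 + 1)^2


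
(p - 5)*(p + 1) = p^2 - 4*p - 5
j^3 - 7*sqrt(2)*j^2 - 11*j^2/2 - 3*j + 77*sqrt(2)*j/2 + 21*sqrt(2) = (j - 6)*(j + 1/2)*(j - 7*sqrt(2))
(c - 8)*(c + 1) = c^2 - 7*c - 8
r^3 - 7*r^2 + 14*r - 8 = (r - 4)*(r - 2)*(r - 1)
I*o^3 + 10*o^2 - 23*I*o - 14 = (o - 7*I)*(o - 2*I)*(I*o + 1)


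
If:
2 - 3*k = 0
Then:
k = 2/3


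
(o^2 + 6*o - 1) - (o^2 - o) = 7*o - 1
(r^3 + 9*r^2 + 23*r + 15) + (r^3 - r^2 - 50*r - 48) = 2*r^3 + 8*r^2 - 27*r - 33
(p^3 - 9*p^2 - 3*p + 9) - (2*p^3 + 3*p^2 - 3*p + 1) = -p^3 - 12*p^2 + 8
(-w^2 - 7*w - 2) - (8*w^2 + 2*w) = -9*w^2 - 9*w - 2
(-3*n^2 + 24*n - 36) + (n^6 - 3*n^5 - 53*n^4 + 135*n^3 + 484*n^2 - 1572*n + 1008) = n^6 - 3*n^5 - 53*n^4 + 135*n^3 + 481*n^2 - 1548*n + 972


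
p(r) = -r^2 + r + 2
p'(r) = 1 - 2*r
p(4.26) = -11.89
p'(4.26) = -7.52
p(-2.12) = -4.61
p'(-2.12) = 5.24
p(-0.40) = 1.44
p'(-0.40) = 1.80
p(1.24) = 1.70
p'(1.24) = -1.48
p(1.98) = 0.06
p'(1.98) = -2.96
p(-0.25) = 1.69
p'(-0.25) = 1.50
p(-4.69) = -24.69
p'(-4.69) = 10.38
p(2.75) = -2.81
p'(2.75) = -4.50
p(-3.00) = -10.00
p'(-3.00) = 7.00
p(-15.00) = -238.00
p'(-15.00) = 31.00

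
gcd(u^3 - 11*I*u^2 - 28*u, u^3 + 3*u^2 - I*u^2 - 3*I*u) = u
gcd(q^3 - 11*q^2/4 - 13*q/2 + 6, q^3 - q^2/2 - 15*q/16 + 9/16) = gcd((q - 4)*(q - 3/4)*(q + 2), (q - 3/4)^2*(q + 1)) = q - 3/4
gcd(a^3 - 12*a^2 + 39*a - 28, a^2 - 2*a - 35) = a - 7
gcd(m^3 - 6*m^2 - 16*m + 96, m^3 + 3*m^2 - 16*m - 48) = m^2 - 16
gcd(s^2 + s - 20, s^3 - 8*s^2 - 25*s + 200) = s + 5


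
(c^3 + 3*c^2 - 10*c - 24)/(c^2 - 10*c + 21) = (c^2 + 6*c + 8)/(c - 7)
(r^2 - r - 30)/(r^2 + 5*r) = (r - 6)/r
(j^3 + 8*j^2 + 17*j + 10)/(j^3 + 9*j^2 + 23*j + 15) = (j + 2)/(j + 3)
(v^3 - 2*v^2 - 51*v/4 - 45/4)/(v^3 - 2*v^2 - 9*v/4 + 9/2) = (2*v^2 - 7*v - 15)/(2*v^2 - 7*v + 6)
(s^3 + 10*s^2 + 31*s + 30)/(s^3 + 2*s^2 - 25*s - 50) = (s + 3)/(s - 5)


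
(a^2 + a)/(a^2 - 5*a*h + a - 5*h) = a/(a - 5*h)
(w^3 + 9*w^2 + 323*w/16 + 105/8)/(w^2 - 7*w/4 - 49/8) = (4*w^2 + 29*w + 30)/(2*(2*w - 7))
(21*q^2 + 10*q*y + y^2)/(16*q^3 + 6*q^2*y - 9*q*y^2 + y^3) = (21*q^2 + 10*q*y + y^2)/(16*q^3 + 6*q^2*y - 9*q*y^2 + y^3)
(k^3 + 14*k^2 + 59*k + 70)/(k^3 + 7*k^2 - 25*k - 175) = (k + 2)/(k - 5)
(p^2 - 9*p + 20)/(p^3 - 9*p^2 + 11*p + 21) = (p^2 - 9*p + 20)/(p^3 - 9*p^2 + 11*p + 21)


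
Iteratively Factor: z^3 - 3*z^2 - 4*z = (z + 1)*(z^2 - 4*z) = (z - 4)*(z + 1)*(z)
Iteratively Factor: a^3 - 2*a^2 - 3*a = (a - 3)*(a^2 + a) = a*(a - 3)*(a + 1)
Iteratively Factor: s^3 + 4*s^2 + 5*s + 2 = (s + 1)*(s^2 + 3*s + 2) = (s + 1)*(s + 2)*(s + 1)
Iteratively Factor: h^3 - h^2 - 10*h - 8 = (h + 2)*(h^2 - 3*h - 4) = (h - 4)*(h + 2)*(h + 1)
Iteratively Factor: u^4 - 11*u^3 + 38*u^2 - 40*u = (u - 5)*(u^3 - 6*u^2 + 8*u) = (u - 5)*(u - 2)*(u^2 - 4*u) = u*(u - 5)*(u - 2)*(u - 4)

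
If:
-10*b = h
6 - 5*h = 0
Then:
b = -3/25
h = 6/5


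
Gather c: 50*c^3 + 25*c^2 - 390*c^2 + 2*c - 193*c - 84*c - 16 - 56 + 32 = 50*c^3 - 365*c^2 - 275*c - 40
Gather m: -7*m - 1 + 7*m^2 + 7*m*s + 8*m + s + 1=7*m^2 + m*(7*s + 1) + s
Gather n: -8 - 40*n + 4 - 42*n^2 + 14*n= -42*n^2 - 26*n - 4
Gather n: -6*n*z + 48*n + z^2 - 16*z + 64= n*(48 - 6*z) + z^2 - 16*z + 64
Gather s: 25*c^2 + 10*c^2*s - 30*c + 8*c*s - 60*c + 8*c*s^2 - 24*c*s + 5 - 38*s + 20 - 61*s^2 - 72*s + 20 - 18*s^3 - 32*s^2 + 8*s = 25*c^2 - 90*c - 18*s^3 + s^2*(8*c - 93) + s*(10*c^2 - 16*c - 102) + 45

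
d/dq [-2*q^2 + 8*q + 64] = 8 - 4*q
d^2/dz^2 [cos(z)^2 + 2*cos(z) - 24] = -2*cos(z) - 2*cos(2*z)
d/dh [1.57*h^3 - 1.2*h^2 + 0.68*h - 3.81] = 4.71*h^2 - 2.4*h + 0.68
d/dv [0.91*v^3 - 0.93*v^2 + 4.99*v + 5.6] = 2.73*v^2 - 1.86*v + 4.99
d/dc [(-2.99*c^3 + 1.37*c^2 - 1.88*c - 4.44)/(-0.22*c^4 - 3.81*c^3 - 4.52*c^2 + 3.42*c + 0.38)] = (-0.6578*c^6 + 0.602800000000002*c^5 + 17.4937*c^4 - 38.6844*c^3 - 57.97*c^2 - 39.0964*c + 14.4704)/(0.0484*c^8 + 1.6764*c^7 + 16.5049*c^6 + 32.9376*c^5 - 5.79720000000001*c^4 - 33.8124*c^3 + 8.2612*c^2 + 2.5992*c + 0.1444)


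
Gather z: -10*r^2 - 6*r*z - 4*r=-10*r^2 - 6*r*z - 4*r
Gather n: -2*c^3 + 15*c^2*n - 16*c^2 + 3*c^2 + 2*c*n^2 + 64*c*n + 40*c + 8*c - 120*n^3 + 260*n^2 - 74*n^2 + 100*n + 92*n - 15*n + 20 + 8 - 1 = -2*c^3 - 13*c^2 + 48*c - 120*n^3 + n^2*(2*c + 186) + n*(15*c^2 + 64*c + 177) + 27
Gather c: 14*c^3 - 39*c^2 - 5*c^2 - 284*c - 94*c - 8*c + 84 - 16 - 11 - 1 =14*c^3 - 44*c^2 - 386*c + 56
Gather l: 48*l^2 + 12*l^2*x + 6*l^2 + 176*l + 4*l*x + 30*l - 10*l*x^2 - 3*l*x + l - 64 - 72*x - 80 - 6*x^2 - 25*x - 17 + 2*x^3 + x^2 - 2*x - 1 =l^2*(12*x + 54) + l*(-10*x^2 + x + 207) + 2*x^3 - 5*x^2 - 99*x - 162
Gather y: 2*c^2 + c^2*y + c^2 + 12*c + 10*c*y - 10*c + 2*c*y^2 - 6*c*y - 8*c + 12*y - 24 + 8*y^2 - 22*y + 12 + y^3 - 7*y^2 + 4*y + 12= 3*c^2 - 6*c + y^3 + y^2*(2*c + 1) + y*(c^2 + 4*c - 6)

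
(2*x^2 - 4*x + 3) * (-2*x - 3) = -4*x^3 + 2*x^2 + 6*x - 9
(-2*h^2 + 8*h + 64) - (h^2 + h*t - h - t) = -3*h^2 - h*t + 9*h + t + 64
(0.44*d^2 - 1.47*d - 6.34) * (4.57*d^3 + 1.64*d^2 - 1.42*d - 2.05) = 2.0108*d^5 - 5.9963*d^4 - 32.0094*d^3 - 9.2122*d^2 + 12.0163*d + 12.997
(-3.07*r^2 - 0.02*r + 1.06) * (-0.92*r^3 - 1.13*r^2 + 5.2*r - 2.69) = 2.8244*r^5 + 3.4875*r^4 - 16.9166*r^3 + 6.9565*r^2 + 5.5658*r - 2.8514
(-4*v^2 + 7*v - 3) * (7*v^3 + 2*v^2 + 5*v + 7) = -28*v^5 + 41*v^4 - 27*v^3 + v^2 + 34*v - 21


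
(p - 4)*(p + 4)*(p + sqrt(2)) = p^3 + sqrt(2)*p^2 - 16*p - 16*sqrt(2)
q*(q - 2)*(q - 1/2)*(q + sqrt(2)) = q^4 - 5*q^3/2 + sqrt(2)*q^3 - 5*sqrt(2)*q^2/2 + q^2 + sqrt(2)*q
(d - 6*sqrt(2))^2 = d^2 - 12*sqrt(2)*d + 72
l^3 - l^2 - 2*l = l*(l - 2)*(l + 1)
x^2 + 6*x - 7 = (x - 1)*(x + 7)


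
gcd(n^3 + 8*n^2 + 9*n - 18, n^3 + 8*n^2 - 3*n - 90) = n + 6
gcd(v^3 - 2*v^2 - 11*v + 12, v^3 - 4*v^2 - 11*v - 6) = 1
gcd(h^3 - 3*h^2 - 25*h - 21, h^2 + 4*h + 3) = h^2 + 4*h + 3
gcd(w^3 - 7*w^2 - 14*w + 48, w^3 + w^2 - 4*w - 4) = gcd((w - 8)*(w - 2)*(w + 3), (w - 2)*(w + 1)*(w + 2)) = w - 2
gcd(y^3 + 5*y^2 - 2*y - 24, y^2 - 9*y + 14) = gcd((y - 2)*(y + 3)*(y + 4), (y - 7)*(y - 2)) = y - 2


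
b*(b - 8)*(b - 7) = b^3 - 15*b^2 + 56*b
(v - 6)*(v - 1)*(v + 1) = v^3 - 6*v^2 - v + 6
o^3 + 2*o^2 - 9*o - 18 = (o - 3)*(o + 2)*(o + 3)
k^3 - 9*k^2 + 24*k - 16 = (k - 4)^2*(k - 1)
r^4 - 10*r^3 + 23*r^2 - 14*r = r*(r - 7)*(r - 2)*(r - 1)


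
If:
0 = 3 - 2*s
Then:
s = 3/2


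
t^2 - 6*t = t*(t - 6)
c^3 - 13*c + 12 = (c - 3)*(c - 1)*(c + 4)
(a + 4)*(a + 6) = a^2 + 10*a + 24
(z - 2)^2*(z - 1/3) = z^3 - 13*z^2/3 + 16*z/3 - 4/3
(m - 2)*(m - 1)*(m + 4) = m^3 + m^2 - 10*m + 8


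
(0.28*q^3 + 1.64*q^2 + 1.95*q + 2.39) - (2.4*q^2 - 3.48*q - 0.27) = 0.28*q^3 - 0.76*q^2 + 5.43*q + 2.66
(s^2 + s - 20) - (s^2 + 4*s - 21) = 1 - 3*s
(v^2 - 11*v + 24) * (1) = v^2 - 11*v + 24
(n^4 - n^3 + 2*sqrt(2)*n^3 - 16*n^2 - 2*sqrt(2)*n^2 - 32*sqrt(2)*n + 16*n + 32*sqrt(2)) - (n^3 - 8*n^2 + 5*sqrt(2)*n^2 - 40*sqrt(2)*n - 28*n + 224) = n^4 - 2*n^3 + 2*sqrt(2)*n^3 - 7*sqrt(2)*n^2 - 8*n^2 + 8*sqrt(2)*n + 44*n - 224 + 32*sqrt(2)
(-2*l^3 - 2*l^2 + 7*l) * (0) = 0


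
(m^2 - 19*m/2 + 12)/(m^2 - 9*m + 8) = (m - 3/2)/(m - 1)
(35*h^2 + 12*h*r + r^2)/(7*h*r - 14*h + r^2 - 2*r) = (5*h + r)/(r - 2)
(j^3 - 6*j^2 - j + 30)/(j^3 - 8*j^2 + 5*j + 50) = (j - 3)/(j - 5)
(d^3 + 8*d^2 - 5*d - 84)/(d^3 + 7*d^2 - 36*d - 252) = (d^2 + d - 12)/(d^2 - 36)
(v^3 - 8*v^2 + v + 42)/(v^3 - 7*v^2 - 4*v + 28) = (v - 3)/(v - 2)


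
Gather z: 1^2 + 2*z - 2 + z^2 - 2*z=z^2 - 1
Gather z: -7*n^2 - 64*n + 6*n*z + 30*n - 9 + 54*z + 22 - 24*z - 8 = -7*n^2 - 34*n + z*(6*n + 30) + 5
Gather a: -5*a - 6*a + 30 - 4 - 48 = -11*a - 22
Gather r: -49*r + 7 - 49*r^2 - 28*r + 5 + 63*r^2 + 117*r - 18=14*r^2 + 40*r - 6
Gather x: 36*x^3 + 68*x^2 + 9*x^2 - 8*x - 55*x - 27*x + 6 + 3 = 36*x^3 + 77*x^2 - 90*x + 9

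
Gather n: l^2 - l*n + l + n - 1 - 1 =l^2 + l + n*(1 - l) - 2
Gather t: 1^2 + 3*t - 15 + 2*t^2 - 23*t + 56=2*t^2 - 20*t + 42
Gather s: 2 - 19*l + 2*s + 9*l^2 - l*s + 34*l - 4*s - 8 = 9*l^2 + 15*l + s*(-l - 2) - 6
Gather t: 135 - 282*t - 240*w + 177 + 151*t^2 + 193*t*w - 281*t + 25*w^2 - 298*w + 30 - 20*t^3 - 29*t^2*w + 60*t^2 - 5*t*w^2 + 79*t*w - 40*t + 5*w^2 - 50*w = -20*t^3 + t^2*(211 - 29*w) + t*(-5*w^2 + 272*w - 603) + 30*w^2 - 588*w + 342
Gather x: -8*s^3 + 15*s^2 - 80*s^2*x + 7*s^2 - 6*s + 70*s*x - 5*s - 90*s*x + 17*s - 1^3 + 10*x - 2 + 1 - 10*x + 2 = -8*s^3 + 22*s^2 + 6*s + x*(-80*s^2 - 20*s)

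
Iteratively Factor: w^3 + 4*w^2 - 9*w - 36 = (w - 3)*(w^2 + 7*w + 12) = (w - 3)*(w + 4)*(w + 3)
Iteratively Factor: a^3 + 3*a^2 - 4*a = (a)*(a^2 + 3*a - 4) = a*(a - 1)*(a + 4)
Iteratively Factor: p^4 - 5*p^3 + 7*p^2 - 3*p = (p - 3)*(p^3 - 2*p^2 + p) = (p - 3)*(p - 1)*(p^2 - p) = p*(p - 3)*(p - 1)*(p - 1)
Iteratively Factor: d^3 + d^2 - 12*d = (d + 4)*(d^2 - 3*d) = (d - 3)*(d + 4)*(d)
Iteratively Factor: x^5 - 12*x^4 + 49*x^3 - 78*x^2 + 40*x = (x)*(x^4 - 12*x^3 + 49*x^2 - 78*x + 40) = x*(x - 4)*(x^3 - 8*x^2 + 17*x - 10) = x*(x - 5)*(x - 4)*(x^2 - 3*x + 2) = x*(x - 5)*(x - 4)*(x - 2)*(x - 1)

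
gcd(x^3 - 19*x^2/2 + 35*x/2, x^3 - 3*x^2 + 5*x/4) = x^2 - 5*x/2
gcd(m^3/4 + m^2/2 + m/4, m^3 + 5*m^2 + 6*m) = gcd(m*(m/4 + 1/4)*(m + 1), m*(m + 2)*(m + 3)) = m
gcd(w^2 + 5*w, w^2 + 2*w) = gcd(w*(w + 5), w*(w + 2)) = w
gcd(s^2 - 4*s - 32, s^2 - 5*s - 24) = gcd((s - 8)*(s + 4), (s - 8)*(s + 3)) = s - 8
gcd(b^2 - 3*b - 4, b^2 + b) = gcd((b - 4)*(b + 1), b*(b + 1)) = b + 1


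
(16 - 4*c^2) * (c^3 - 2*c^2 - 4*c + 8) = -4*c^5 + 8*c^4 + 32*c^3 - 64*c^2 - 64*c + 128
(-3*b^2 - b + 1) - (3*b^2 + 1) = -6*b^2 - b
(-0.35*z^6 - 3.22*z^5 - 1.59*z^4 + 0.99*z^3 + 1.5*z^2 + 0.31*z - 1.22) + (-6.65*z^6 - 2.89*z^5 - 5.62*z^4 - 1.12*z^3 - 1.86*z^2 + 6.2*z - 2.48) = -7.0*z^6 - 6.11*z^5 - 7.21*z^4 - 0.13*z^3 - 0.36*z^2 + 6.51*z - 3.7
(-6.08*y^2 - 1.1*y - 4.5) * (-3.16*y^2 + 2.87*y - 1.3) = 19.2128*y^4 - 13.9736*y^3 + 18.967*y^2 - 11.485*y + 5.85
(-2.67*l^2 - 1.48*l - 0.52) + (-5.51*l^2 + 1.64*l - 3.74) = -8.18*l^2 + 0.16*l - 4.26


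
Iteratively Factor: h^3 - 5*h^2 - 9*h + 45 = (h - 3)*(h^2 - 2*h - 15) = (h - 3)*(h + 3)*(h - 5)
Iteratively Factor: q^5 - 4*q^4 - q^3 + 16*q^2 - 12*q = (q)*(q^4 - 4*q^3 - q^2 + 16*q - 12) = q*(q - 1)*(q^3 - 3*q^2 - 4*q + 12) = q*(q - 1)*(q + 2)*(q^2 - 5*q + 6) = q*(q - 2)*(q - 1)*(q + 2)*(q - 3)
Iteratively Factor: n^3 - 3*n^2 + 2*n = (n - 1)*(n^2 - 2*n) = (n - 2)*(n - 1)*(n)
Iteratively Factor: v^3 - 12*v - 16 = (v + 2)*(v^2 - 2*v - 8) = (v + 2)^2*(v - 4)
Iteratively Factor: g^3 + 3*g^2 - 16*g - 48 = (g + 4)*(g^2 - g - 12) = (g + 3)*(g + 4)*(g - 4)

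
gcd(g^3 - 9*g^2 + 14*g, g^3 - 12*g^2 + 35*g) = g^2 - 7*g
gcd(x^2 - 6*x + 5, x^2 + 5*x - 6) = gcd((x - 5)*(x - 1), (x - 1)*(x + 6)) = x - 1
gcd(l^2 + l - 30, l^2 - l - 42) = l + 6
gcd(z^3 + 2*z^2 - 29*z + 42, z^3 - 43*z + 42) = z + 7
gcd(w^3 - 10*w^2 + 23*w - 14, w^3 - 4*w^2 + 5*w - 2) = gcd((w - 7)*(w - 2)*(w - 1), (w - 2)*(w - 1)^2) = w^2 - 3*w + 2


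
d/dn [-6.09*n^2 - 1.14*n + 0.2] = -12.18*n - 1.14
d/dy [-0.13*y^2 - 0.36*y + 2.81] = -0.26*y - 0.36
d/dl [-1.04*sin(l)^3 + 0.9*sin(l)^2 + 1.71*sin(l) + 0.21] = (-3.12*sin(l)^2 + 1.8*sin(l) + 1.71)*cos(l)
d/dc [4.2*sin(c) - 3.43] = 4.2*cos(c)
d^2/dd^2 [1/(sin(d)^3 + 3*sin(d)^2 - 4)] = 3*(-12*sin(d)^4 + 3*sin(d) - sin(3*d) + 8)/(4*(sin(d) - 1)^3*(sin(d) + 2)^4)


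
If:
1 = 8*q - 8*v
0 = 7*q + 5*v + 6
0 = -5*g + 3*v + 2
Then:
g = 9/160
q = -43/96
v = -55/96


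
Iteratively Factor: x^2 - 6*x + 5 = (x - 5)*(x - 1)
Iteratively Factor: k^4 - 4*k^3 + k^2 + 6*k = (k)*(k^3 - 4*k^2 + k + 6) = k*(k - 3)*(k^2 - k - 2) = k*(k - 3)*(k - 2)*(k + 1)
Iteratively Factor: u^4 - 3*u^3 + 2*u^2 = (u)*(u^3 - 3*u^2 + 2*u) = u*(u - 1)*(u^2 - 2*u) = u*(u - 2)*(u - 1)*(u)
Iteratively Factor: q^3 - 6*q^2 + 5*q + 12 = (q + 1)*(q^2 - 7*q + 12) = (q - 3)*(q + 1)*(q - 4)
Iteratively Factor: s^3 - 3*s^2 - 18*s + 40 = (s - 2)*(s^2 - s - 20) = (s - 2)*(s + 4)*(s - 5)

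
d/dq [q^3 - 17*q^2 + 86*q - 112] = 3*q^2 - 34*q + 86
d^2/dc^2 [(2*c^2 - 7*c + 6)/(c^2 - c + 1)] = 2*(-5*c^3 + 12*c^2 + 3*c - 5)/(c^6 - 3*c^5 + 6*c^4 - 7*c^3 + 6*c^2 - 3*c + 1)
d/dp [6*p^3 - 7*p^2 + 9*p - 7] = 18*p^2 - 14*p + 9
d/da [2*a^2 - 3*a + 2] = 4*a - 3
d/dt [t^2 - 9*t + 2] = 2*t - 9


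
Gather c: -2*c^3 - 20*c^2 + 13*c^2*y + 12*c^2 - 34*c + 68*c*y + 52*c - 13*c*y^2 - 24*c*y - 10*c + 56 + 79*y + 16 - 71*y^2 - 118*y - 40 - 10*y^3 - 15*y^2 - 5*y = -2*c^3 + c^2*(13*y - 8) + c*(-13*y^2 + 44*y + 8) - 10*y^3 - 86*y^2 - 44*y + 32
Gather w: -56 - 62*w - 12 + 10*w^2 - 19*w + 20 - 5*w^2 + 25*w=5*w^2 - 56*w - 48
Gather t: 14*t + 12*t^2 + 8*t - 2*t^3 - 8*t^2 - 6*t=-2*t^3 + 4*t^2 + 16*t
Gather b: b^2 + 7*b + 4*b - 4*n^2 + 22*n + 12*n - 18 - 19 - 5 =b^2 + 11*b - 4*n^2 + 34*n - 42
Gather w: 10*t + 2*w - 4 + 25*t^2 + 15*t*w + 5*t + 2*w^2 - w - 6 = 25*t^2 + 15*t + 2*w^2 + w*(15*t + 1) - 10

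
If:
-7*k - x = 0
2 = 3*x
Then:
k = -2/21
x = 2/3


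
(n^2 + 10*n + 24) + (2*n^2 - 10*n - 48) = 3*n^2 - 24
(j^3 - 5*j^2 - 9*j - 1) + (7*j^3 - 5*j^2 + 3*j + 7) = 8*j^3 - 10*j^2 - 6*j + 6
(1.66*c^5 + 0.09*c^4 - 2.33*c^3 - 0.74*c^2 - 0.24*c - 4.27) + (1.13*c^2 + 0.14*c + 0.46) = 1.66*c^5 + 0.09*c^4 - 2.33*c^3 + 0.39*c^2 - 0.1*c - 3.81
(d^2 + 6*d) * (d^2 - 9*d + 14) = d^4 - 3*d^3 - 40*d^2 + 84*d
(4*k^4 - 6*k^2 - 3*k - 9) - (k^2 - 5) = 4*k^4 - 7*k^2 - 3*k - 4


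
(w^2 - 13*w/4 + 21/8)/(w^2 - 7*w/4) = (w - 3/2)/w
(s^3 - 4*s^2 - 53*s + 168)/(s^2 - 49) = (s^2 - 11*s + 24)/(s - 7)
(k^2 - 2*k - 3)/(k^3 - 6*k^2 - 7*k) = (k - 3)/(k*(k - 7))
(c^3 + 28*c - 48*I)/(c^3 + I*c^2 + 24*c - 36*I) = (c - 4*I)/(c - 3*I)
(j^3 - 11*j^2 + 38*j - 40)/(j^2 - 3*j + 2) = (j^2 - 9*j + 20)/(j - 1)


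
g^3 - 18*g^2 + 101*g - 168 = (g - 8)*(g - 7)*(g - 3)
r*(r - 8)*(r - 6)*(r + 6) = r^4 - 8*r^3 - 36*r^2 + 288*r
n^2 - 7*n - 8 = (n - 8)*(n + 1)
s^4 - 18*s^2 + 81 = (s - 3)^2*(s + 3)^2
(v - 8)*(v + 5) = v^2 - 3*v - 40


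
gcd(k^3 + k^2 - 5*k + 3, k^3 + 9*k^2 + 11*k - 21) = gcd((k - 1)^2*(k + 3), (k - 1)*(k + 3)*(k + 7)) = k^2 + 2*k - 3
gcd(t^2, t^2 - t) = t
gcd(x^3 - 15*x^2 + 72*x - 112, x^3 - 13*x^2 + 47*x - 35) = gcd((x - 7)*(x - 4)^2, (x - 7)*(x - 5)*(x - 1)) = x - 7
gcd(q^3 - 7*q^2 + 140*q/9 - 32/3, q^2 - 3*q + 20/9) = q - 4/3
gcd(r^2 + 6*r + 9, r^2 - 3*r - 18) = r + 3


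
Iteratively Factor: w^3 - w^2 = (w)*(w^2 - w) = w*(w - 1)*(w)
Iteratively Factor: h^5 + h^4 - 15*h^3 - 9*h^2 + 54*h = (h - 2)*(h^4 + 3*h^3 - 9*h^2 - 27*h) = (h - 2)*(h + 3)*(h^3 - 9*h) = h*(h - 2)*(h + 3)*(h^2 - 9) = h*(h - 3)*(h - 2)*(h + 3)*(h + 3)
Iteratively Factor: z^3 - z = (z - 1)*(z^2 + z) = z*(z - 1)*(z + 1)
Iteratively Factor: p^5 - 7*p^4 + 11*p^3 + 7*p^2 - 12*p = (p - 1)*(p^4 - 6*p^3 + 5*p^2 + 12*p) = p*(p - 1)*(p^3 - 6*p^2 + 5*p + 12) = p*(p - 3)*(p - 1)*(p^2 - 3*p - 4) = p*(p - 4)*(p - 3)*(p - 1)*(p + 1)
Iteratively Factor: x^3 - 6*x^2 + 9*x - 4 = (x - 1)*(x^2 - 5*x + 4) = (x - 4)*(x - 1)*(x - 1)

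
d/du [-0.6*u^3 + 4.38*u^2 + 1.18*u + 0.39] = -1.8*u^2 + 8.76*u + 1.18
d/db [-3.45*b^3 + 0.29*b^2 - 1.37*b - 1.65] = -10.35*b^2 + 0.58*b - 1.37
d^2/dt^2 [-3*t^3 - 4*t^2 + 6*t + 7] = -18*t - 8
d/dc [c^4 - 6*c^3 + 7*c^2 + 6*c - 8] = 4*c^3 - 18*c^2 + 14*c + 6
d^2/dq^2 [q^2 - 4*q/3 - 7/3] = 2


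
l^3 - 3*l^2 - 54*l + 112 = (l - 8)*(l - 2)*(l + 7)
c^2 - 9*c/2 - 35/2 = (c - 7)*(c + 5/2)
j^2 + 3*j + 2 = (j + 1)*(j + 2)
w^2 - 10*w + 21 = (w - 7)*(w - 3)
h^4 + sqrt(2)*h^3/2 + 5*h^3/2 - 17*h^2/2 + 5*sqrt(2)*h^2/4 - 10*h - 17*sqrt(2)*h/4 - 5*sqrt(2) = (h - 5/2)*(h + 1)*(h + 4)*(h + sqrt(2)/2)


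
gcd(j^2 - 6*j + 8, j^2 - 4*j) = j - 4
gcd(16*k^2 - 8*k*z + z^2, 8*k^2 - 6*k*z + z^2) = -4*k + z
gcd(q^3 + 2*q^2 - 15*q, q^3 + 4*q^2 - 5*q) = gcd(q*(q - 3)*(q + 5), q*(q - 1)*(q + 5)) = q^2 + 5*q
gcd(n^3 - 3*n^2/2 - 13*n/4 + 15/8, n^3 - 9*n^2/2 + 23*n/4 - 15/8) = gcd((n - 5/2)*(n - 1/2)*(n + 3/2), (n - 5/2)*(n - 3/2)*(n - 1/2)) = n^2 - 3*n + 5/4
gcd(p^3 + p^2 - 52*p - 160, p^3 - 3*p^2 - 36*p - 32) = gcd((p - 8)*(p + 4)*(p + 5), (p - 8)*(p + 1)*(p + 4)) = p^2 - 4*p - 32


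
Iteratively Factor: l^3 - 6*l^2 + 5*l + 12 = (l - 4)*(l^2 - 2*l - 3) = (l - 4)*(l - 3)*(l + 1)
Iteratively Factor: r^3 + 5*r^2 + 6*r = (r + 3)*(r^2 + 2*r) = r*(r + 3)*(r + 2)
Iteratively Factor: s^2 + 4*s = (s)*(s + 4)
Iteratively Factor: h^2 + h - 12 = (h + 4)*(h - 3)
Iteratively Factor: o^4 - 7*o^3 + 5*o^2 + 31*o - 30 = (o - 5)*(o^3 - 2*o^2 - 5*o + 6) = (o - 5)*(o - 3)*(o^2 + o - 2) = (o - 5)*(o - 3)*(o - 1)*(o + 2)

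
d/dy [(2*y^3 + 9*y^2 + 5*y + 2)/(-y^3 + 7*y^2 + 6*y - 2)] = (23*y^4 + 34*y^3 + 13*y^2 - 64*y - 22)/(y^6 - 14*y^5 + 37*y^4 + 88*y^3 + 8*y^2 - 24*y + 4)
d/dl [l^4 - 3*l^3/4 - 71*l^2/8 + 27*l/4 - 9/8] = 4*l^3 - 9*l^2/4 - 71*l/4 + 27/4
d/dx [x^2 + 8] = 2*x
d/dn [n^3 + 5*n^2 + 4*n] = 3*n^2 + 10*n + 4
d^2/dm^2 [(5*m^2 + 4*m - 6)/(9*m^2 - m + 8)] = 2*(369*m^3 - 2538*m^2 - 702*m + 778)/(729*m^6 - 243*m^5 + 1971*m^4 - 433*m^3 + 1752*m^2 - 192*m + 512)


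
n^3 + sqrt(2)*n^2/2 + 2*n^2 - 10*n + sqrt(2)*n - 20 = (n + 2)*(n - 2*sqrt(2))*(n + 5*sqrt(2)/2)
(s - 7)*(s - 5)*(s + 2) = s^3 - 10*s^2 + 11*s + 70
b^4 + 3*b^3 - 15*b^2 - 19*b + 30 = (b - 3)*(b - 1)*(b + 2)*(b + 5)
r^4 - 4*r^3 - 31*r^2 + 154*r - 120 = (r - 5)*(r - 4)*(r - 1)*(r + 6)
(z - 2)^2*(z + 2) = z^3 - 2*z^2 - 4*z + 8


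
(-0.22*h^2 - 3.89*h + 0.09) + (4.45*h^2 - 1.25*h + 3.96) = 4.23*h^2 - 5.14*h + 4.05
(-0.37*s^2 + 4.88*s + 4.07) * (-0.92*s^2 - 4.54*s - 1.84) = 0.3404*s^4 - 2.8098*s^3 - 25.2188*s^2 - 27.457*s - 7.4888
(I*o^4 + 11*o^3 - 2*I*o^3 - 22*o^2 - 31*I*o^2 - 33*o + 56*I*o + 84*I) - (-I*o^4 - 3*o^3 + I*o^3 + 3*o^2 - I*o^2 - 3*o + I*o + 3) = 2*I*o^4 + 14*o^3 - 3*I*o^3 - 25*o^2 - 30*I*o^2 - 30*o + 55*I*o - 3 + 84*I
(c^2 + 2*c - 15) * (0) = 0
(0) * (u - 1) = 0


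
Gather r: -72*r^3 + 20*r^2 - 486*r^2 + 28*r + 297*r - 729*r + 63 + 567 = -72*r^3 - 466*r^2 - 404*r + 630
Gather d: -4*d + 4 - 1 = 3 - 4*d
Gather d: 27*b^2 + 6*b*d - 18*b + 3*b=27*b^2 + 6*b*d - 15*b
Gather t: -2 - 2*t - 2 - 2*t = -4*t - 4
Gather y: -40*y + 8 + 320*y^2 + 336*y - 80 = 320*y^2 + 296*y - 72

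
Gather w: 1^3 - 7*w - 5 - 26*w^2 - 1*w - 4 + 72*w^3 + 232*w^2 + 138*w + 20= 72*w^3 + 206*w^2 + 130*w + 12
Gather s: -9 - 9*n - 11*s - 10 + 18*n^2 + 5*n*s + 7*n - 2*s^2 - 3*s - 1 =18*n^2 - 2*n - 2*s^2 + s*(5*n - 14) - 20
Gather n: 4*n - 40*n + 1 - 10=-36*n - 9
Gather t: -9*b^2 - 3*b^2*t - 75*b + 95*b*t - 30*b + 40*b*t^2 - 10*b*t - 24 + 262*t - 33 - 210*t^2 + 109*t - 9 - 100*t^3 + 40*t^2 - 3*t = -9*b^2 - 105*b - 100*t^3 + t^2*(40*b - 170) + t*(-3*b^2 + 85*b + 368) - 66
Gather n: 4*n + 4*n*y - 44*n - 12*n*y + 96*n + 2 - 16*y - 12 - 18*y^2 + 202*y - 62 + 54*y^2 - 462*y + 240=n*(56 - 8*y) + 36*y^2 - 276*y + 168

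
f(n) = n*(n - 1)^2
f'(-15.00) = 736.00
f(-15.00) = -3840.00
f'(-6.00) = 133.00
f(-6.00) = -294.00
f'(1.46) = 1.55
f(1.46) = 0.31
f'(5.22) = 61.87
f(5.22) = 92.96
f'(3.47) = 23.24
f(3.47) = 21.17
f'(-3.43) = 50.01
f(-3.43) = -67.31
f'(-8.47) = 250.10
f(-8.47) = -759.60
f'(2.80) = 13.32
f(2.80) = 9.07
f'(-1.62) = 15.35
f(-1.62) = -11.12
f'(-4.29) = 73.37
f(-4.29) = -120.05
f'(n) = n*(2*n - 2) + (n - 1)^2 = (n - 1)*(3*n - 1)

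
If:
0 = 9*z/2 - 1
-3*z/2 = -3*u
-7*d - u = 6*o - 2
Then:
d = 17/63 - 6*o/7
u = 1/9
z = 2/9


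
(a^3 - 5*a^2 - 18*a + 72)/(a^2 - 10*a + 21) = (a^2 - 2*a - 24)/(a - 7)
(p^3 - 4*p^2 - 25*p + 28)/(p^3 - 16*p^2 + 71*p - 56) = (p + 4)/(p - 8)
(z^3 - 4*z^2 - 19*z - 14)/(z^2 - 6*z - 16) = (z^2 - 6*z - 7)/(z - 8)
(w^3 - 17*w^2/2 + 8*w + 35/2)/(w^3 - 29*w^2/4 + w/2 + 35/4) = 2*(2*w - 5)/(4*w - 5)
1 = 1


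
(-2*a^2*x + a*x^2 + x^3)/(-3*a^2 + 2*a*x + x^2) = x*(2*a + x)/(3*a + x)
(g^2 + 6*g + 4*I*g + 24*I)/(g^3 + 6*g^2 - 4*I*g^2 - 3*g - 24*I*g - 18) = (g + 4*I)/(g^2 - 4*I*g - 3)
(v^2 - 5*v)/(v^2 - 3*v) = (v - 5)/(v - 3)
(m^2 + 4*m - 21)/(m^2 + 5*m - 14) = (m - 3)/(m - 2)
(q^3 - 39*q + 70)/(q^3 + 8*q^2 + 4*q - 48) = (q^2 + 2*q - 35)/(q^2 + 10*q + 24)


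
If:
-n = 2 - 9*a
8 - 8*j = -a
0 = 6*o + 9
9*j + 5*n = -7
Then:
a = -16/123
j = 121/123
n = -130/41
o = -3/2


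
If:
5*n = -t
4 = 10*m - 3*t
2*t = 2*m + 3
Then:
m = 17/14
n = -19/35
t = 19/7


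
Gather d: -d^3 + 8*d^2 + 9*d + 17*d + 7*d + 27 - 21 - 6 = -d^3 + 8*d^2 + 33*d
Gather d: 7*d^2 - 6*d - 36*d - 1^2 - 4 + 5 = 7*d^2 - 42*d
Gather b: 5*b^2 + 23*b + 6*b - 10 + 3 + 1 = 5*b^2 + 29*b - 6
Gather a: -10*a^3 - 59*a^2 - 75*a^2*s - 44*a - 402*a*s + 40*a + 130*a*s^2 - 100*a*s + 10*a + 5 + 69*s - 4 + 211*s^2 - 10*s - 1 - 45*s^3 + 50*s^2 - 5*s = -10*a^3 + a^2*(-75*s - 59) + a*(130*s^2 - 502*s + 6) - 45*s^3 + 261*s^2 + 54*s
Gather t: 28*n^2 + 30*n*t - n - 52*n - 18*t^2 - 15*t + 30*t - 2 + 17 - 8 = 28*n^2 - 53*n - 18*t^2 + t*(30*n + 15) + 7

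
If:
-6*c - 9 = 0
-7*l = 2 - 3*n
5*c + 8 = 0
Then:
No Solution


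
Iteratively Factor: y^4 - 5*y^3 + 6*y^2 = (y - 3)*(y^3 - 2*y^2) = y*(y - 3)*(y^2 - 2*y) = y*(y - 3)*(y - 2)*(y)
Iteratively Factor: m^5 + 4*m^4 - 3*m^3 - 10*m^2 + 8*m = (m)*(m^4 + 4*m^3 - 3*m^2 - 10*m + 8) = m*(m - 1)*(m^3 + 5*m^2 + 2*m - 8) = m*(m - 1)*(m + 4)*(m^2 + m - 2) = m*(m - 1)*(m + 2)*(m + 4)*(m - 1)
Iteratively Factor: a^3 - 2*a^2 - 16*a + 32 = (a + 4)*(a^2 - 6*a + 8) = (a - 2)*(a + 4)*(a - 4)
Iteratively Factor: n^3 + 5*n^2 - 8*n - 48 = (n + 4)*(n^2 + n - 12) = (n + 4)^2*(n - 3)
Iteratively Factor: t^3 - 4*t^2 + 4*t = (t)*(t^2 - 4*t + 4) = t*(t - 2)*(t - 2)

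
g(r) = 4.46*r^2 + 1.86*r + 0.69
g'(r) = 8.92*r + 1.86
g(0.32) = 1.74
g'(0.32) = 4.71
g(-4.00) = 64.61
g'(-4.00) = -33.82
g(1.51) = 13.67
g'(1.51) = 15.33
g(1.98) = 21.86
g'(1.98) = 19.52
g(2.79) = 40.60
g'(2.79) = 26.75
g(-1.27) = 5.52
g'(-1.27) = -9.47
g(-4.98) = 102.04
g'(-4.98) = -42.56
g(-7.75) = 254.15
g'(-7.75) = -67.27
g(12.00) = 665.25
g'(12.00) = 108.90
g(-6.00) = 150.09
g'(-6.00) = -51.66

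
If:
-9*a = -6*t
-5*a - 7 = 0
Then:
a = -7/5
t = -21/10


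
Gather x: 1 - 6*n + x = -6*n + x + 1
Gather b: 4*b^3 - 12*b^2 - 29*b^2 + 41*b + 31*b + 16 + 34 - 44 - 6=4*b^3 - 41*b^2 + 72*b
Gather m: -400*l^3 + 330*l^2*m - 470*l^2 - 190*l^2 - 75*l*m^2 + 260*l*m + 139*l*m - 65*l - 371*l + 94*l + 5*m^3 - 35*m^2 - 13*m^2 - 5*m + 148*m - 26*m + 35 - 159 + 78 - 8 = -400*l^3 - 660*l^2 - 342*l + 5*m^3 + m^2*(-75*l - 48) + m*(330*l^2 + 399*l + 117) - 54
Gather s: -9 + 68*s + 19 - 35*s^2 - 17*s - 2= -35*s^2 + 51*s + 8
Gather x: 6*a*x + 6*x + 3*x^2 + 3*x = 3*x^2 + x*(6*a + 9)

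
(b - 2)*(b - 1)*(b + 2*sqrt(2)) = b^3 - 3*b^2 + 2*sqrt(2)*b^2 - 6*sqrt(2)*b + 2*b + 4*sqrt(2)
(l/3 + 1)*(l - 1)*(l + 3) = l^3/3 + 5*l^2/3 + l - 3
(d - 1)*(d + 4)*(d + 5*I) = d^3 + 3*d^2 + 5*I*d^2 - 4*d + 15*I*d - 20*I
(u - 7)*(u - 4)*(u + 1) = u^3 - 10*u^2 + 17*u + 28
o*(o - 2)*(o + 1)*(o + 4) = o^4 + 3*o^3 - 6*o^2 - 8*o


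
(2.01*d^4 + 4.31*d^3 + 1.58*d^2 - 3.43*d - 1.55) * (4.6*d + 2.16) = 9.246*d^5 + 24.1676*d^4 + 16.5776*d^3 - 12.3652*d^2 - 14.5388*d - 3.348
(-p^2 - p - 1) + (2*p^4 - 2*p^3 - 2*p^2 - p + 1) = 2*p^4 - 2*p^3 - 3*p^2 - 2*p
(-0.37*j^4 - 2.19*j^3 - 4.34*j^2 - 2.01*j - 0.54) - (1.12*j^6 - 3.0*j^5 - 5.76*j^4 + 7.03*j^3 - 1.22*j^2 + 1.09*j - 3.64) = -1.12*j^6 + 3.0*j^5 + 5.39*j^4 - 9.22*j^3 - 3.12*j^2 - 3.1*j + 3.1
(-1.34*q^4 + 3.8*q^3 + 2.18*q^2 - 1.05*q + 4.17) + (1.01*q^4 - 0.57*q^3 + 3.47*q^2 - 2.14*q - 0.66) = -0.33*q^4 + 3.23*q^3 + 5.65*q^2 - 3.19*q + 3.51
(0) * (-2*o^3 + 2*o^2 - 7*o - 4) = 0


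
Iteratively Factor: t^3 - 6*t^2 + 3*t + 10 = (t - 2)*(t^2 - 4*t - 5) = (t - 5)*(t - 2)*(t + 1)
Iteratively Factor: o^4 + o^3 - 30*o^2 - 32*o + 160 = (o - 5)*(o^3 + 6*o^2 - 32) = (o - 5)*(o - 2)*(o^2 + 8*o + 16) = (o - 5)*(o - 2)*(o + 4)*(o + 4)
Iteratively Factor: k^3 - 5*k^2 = (k - 5)*(k^2) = k*(k - 5)*(k)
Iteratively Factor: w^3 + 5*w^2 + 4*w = (w + 4)*(w^2 + w) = w*(w + 4)*(w + 1)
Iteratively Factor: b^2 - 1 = (b + 1)*(b - 1)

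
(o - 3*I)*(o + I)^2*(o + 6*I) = o^4 + 5*I*o^3 + 11*o^2 + 33*I*o - 18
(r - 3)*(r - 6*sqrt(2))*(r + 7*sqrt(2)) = r^3 - 3*r^2 + sqrt(2)*r^2 - 84*r - 3*sqrt(2)*r + 252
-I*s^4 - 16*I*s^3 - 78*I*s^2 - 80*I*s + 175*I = (s + 5)^2*(s + 7)*(-I*s + I)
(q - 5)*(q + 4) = q^2 - q - 20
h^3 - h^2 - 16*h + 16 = (h - 4)*(h - 1)*(h + 4)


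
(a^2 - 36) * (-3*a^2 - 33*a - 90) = -3*a^4 - 33*a^3 + 18*a^2 + 1188*a + 3240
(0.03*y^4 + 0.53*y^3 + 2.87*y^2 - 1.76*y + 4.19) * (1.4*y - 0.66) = 0.042*y^5 + 0.7222*y^4 + 3.6682*y^3 - 4.3582*y^2 + 7.0276*y - 2.7654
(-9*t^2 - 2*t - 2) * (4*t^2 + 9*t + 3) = -36*t^4 - 89*t^3 - 53*t^2 - 24*t - 6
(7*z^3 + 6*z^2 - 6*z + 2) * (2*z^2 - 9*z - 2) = 14*z^5 - 51*z^4 - 80*z^3 + 46*z^2 - 6*z - 4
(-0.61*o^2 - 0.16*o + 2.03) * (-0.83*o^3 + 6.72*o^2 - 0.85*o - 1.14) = 0.5063*o^5 - 3.9664*o^4 - 2.2416*o^3 + 14.473*o^2 - 1.5431*o - 2.3142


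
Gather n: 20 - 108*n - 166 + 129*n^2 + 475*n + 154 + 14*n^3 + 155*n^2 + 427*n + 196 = 14*n^3 + 284*n^2 + 794*n + 204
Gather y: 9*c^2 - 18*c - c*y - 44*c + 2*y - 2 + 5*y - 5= 9*c^2 - 62*c + y*(7 - c) - 7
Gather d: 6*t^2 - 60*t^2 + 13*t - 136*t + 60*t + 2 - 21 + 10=-54*t^2 - 63*t - 9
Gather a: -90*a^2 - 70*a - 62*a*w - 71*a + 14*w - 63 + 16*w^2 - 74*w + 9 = -90*a^2 + a*(-62*w - 141) + 16*w^2 - 60*w - 54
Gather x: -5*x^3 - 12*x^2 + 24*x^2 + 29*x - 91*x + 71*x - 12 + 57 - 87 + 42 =-5*x^3 + 12*x^2 + 9*x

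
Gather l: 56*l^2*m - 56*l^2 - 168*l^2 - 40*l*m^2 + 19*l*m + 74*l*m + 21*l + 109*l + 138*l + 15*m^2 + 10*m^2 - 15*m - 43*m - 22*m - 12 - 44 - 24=l^2*(56*m - 224) + l*(-40*m^2 + 93*m + 268) + 25*m^2 - 80*m - 80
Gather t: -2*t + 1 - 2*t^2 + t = -2*t^2 - t + 1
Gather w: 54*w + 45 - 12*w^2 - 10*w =-12*w^2 + 44*w + 45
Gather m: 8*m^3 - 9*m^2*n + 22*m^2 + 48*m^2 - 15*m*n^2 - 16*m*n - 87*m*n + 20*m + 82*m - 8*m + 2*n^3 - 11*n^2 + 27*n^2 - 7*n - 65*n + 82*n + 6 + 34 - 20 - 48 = 8*m^3 + m^2*(70 - 9*n) + m*(-15*n^2 - 103*n + 94) + 2*n^3 + 16*n^2 + 10*n - 28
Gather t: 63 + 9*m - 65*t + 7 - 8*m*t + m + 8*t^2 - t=10*m + 8*t^2 + t*(-8*m - 66) + 70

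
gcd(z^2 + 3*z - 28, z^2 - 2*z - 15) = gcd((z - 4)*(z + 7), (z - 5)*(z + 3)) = 1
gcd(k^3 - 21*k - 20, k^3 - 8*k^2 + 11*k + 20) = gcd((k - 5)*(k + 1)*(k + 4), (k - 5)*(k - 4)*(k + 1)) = k^2 - 4*k - 5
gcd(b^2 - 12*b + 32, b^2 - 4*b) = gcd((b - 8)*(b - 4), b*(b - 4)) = b - 4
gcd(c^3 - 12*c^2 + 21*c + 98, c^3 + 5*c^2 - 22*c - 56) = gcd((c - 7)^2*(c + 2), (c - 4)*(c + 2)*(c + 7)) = c + 2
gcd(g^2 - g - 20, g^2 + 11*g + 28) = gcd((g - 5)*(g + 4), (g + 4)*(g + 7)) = g + 4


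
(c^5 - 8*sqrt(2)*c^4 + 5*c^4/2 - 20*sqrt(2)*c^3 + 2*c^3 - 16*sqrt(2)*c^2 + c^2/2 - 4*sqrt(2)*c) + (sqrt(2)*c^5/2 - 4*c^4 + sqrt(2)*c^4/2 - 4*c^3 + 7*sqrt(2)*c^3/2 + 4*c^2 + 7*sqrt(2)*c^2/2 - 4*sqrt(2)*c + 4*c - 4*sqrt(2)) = sqrt(2)*c^5/2 + c^5 - 15*sqrt(2)*c^4/2 - 3*c^4/2 - 33*sqrt(2)*c^3/2 - 2*c^3 - 25*sqrt(2)*c^2/2 + 9*c^2/2 - 8*sqrt(2)*c + 4*c - 4*sqrt(2)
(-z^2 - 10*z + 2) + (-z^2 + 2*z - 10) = -2*z^2 - 8*z - 8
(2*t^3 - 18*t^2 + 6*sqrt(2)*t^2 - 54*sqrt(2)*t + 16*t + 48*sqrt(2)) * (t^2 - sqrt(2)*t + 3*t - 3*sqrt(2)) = 2*t^5 - 12*t^4 + 4*sqrt(2)*t^4 - 50*t^3 - 24*sqrt(2)*t^3 - 76*sqrt(2)*t^2 + 120*t^2 + 96*sqrt(2)*t + 228*t - 288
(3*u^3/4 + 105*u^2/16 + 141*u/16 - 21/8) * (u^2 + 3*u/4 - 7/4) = 3*u^5/4 + 57*u^4/8 + 795*u^3/64 - 15*u^2/2 - 1113*u/64 + 147/32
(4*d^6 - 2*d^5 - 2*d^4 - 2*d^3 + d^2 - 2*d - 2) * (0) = 0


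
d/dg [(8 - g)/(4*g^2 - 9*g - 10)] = 2*(2*g^2 - 32*g + 41)/(16*g^4 - 72*g^3 + g^2 + 180*g + 100)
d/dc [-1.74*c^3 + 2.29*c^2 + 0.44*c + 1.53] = -5.22*c^2 + 4.58*c + 0.44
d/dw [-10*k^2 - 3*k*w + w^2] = -3*k + 2*w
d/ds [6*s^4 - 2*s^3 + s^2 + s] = 24*s^3 - 6*s^2 + 2*s + 1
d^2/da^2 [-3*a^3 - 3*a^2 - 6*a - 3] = -18*a - 6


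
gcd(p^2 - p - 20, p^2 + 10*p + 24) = p + 4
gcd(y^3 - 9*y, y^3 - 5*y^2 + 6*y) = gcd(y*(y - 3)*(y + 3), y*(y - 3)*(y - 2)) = y^2 - 3*y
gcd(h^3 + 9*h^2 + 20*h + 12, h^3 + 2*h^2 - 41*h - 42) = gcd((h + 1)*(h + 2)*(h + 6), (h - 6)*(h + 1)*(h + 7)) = h + 1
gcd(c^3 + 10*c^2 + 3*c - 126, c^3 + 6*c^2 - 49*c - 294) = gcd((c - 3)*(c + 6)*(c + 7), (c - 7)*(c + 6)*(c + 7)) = c^2 + 13*c + 42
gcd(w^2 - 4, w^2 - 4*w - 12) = w + 2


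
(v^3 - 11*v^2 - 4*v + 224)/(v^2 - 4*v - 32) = v - 7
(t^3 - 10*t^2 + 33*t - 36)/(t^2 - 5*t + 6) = (t^2 - 7*t + 12)/(t - 2)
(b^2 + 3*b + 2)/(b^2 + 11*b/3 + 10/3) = 3*(b + 1)/(3*b + 5)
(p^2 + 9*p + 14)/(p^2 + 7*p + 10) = (p + 7)/(p + 5)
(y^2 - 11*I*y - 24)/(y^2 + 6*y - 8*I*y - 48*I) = (y - 3*I)/(y + 6)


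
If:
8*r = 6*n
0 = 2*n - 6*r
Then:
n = 0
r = 0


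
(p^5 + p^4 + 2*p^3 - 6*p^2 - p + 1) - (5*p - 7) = p^5 + p^4 + 2*p^3 - 6*p^2 - 6*p + 8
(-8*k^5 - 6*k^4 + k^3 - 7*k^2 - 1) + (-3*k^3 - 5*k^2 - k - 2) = -8*k^5 - 6*k^4 - 2*k^3 - 12*k^2 - k - 3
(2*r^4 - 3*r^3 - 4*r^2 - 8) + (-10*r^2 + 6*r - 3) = 2*r^4 - 3*r^3 - 14*r^2 + 6*r - 11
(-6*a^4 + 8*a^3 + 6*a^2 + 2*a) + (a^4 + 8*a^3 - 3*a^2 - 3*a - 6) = -5*a^4 + 16*a^3 + 3*a^2 - a - 6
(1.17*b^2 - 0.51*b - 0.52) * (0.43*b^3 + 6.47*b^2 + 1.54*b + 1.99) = 0.5031*b^5 + 7.3506*b^4 - 1.7215*b^3 - 1.8215*b^2 - 1.8157*b - 1.0348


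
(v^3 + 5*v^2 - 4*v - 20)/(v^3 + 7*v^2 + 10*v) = (v - 2)/v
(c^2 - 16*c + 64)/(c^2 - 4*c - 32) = (c - 8)/(c + 4)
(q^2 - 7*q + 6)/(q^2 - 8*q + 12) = (q - 1)/(q - 2)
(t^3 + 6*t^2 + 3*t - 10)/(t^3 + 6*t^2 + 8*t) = (t^2 + 4*t - 5)/(t*(t + 4))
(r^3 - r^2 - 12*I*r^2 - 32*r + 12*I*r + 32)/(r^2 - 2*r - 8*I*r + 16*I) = (r^2 - r*(1 + 4*I) + 4*I)/(r - 2)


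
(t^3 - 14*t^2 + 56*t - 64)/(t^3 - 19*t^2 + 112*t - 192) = (t^2 - 6*t + 8)/(t^2 - 11*t + 24)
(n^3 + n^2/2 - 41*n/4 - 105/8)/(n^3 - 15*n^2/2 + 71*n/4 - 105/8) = (4*n^2 + 16*n + 15)/(4*n^2 - 16*n + 15)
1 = 1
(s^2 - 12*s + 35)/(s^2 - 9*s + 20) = (s - 7)/(s - 4)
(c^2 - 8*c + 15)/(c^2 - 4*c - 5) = (c - 3)/(c + 1)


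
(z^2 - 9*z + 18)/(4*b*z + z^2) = (z^2 - 9*z + 18)/(z*(4*b + z))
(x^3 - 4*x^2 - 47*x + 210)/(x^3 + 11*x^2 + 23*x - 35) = (x^2 - 11*x + 30)/(x^2 + 4*x - 5)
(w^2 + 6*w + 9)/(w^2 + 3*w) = (w + 3)/w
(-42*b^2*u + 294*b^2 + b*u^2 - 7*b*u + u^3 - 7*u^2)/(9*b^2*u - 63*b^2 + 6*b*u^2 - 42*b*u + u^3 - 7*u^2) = (-42*b^2 + b*u + u^2)/(9*b^2 + 6*b*u + u^2)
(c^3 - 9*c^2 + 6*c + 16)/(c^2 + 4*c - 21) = (c^3 - 9*c^2 + 6*c + 16)/(c^2 + 4*c - 21)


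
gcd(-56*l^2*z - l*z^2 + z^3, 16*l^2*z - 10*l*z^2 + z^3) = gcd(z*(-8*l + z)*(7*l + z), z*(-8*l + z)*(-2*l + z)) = -8*l*z + z^2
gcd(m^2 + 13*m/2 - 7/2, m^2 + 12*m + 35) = m + 7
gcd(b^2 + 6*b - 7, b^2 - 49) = b + 7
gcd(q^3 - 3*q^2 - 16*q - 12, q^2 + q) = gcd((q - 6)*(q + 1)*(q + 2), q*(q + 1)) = q + 1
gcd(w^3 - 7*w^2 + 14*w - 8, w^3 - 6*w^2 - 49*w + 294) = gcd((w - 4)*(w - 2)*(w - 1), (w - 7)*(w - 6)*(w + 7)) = 1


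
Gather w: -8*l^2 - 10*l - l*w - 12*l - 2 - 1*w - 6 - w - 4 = -8*l^2 - 22*l + w*(-l - 2) - 12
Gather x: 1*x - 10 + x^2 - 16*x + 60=x^2 - 15*x + 50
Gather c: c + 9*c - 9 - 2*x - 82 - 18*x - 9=10*c - 20*x - 100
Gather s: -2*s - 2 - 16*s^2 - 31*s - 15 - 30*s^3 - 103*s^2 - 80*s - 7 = -30*s^3 - 119*s^2 - 113*s - 24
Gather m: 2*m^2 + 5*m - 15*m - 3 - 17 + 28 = 2*m^2 - 10*m + 8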